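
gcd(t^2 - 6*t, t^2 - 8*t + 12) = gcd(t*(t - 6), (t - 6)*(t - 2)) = t - 6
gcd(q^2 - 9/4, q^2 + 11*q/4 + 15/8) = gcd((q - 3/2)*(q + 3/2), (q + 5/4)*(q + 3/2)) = q + 3/2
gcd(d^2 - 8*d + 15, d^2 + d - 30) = d - 5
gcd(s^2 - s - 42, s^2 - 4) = 1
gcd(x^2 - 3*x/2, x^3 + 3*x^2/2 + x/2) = x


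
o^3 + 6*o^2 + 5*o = o*(o + 1)*(o + 5)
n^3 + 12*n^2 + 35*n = n*(n + 5)*(n + 7)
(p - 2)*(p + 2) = p^2 - 4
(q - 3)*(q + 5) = q^2 + 2*q - 15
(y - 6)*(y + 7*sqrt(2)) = y^2 - 6*y + 7*sqrt(2)*y - 42*sqrt(2)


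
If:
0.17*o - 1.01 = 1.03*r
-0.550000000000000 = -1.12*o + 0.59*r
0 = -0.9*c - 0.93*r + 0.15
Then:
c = 1.18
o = -0.03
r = -0.99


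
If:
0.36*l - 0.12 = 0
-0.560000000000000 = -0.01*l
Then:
No Solution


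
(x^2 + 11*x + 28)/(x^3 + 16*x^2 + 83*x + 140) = 1/(x + 5)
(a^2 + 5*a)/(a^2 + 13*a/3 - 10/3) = 3*a/(3*a - 2)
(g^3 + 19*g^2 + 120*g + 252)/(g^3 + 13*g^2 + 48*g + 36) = (g + 7)/(g + 1)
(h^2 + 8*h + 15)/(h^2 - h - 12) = (h + 5)/(h - 4)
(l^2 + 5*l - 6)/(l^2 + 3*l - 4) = (l + 6)/(l + 4)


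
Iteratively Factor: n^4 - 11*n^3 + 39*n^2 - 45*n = (n - 3)*(n^3 - 8*n^2 + 15*n) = n*(n - 3)*(n^2 - 8*n + 15) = n*(n - 3)^2*(n - 5)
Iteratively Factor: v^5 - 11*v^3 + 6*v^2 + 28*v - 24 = (v - 2)*(v^4 + 2*v^3 - 7*v^2 - 8*v + 12) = (v - 2)*(v - 1)*(v^3 + 3*v^2 - 4*v - 12) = (v - 2)^2*(v - 1)*(v^2 + 5*v + 6) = (v - 2)^2*(v - 1)*(v + 3)*(v + 2)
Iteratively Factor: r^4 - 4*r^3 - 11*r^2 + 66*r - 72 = (r - 3)*(r^3 - r^2 - 14*r + 24) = (r - 3)*(r - 2)*(r^2 + r - 12) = (r - 3)*(r - 2)*(r + 4)*(r - 3)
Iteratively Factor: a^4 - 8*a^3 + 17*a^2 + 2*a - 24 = (a - 4)*(a^3 - 4*a^2 + a + 6) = (a - 4)*(a - 2)*(a^2 - 2*a - 3) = (a - 4)*(a - 2)*(a + 1)*(a - 3)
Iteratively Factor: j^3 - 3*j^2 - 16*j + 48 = (j - 3)*(j^2 - 16) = (j - 3)*(j + 4)*(j - 4)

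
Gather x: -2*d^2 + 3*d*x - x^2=-2*d^2 + 3*d*x - x^2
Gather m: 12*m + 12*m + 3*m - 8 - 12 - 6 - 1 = 27*m - 27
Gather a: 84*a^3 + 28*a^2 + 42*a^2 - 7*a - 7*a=84*a^3 + 70*a^2 - 14*a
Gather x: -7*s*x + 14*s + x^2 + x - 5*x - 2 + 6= 14*s + x^2 + x*(-7*s - 4) + 4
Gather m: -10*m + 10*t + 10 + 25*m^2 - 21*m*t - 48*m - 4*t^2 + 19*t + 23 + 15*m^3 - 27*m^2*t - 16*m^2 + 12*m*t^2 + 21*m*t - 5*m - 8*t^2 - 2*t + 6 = 15*m^3 + m^2*(9 - 27*t) + m*(12*t^2 - 63) - 12*t^2 + 27*t + 39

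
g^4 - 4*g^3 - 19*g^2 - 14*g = g*(g - 7)*(g + 1)*(g + 2)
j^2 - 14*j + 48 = (j - 8)*(j - 6)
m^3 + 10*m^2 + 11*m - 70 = (m - 2)*(m + 5)*(m + 7)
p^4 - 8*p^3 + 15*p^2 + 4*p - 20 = (p - 5)*(p - 2)^2*(p + 1)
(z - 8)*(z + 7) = z^2 - z - 56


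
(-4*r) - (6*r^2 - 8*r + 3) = -6*r^2 + 4*r - 3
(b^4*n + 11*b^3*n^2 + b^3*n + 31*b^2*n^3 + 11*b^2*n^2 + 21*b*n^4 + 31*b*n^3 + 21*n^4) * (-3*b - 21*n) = -3*b^5*n - 54*b^4*n^2 - 3*b^4*n - 324*b^3*n^3 - 54*b^3*n^2 - 714*b^2*n^4 - 324*b^2*n^3 - 441*b*n^5 - 714*b*n^4 - 441*n^5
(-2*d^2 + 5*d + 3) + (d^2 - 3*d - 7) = -d^2 + 2*d - 4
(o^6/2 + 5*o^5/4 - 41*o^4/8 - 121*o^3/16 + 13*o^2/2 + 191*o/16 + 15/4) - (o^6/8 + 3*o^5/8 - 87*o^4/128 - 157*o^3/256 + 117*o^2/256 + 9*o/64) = 3*o^6/8 + 7*o^5/8 - 569*o^4/128 - 1779*o^3/256 + 1547*o^2/256 + 755*o/64 + 15/4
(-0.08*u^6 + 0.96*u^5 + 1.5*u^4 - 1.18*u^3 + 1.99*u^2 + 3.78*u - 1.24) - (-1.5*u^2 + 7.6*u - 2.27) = -0.08*u^6 + 0.96*u^5 + 1.5*u^4 - 1.18*u^3 + 3.49*u^2 - 3.82*u + 1.03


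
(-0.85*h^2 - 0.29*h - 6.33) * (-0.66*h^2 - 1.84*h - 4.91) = 0.561*h^4 + 1.7554*h^3 + 8.8849*h^2 + 13.0711*h + 31.0803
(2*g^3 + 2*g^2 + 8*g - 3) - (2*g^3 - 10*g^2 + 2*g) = 12*g^2 + 6*g - 3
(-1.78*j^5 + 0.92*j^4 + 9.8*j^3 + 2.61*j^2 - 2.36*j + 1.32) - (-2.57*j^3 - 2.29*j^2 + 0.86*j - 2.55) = -1.78*j^5 + 0.92*j^4 + 12.37*j^3 + 4.9*j^2 - 3.22*j + 3.87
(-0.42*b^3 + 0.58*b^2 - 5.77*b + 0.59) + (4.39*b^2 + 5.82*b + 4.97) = -0.42*b^3 + 4.97*b^2 + 0.0500000000000007*b + 5.56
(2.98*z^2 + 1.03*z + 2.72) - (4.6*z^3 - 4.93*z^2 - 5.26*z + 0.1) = -4.6*z^3 + 7.91*z^2 + 6.29*z + 2.62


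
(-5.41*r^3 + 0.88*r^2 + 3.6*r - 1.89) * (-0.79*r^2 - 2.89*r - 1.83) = 4.2739*r^5 + 14.9397*r^4 + 4.5131*r^3 - 10.5213*r^2 - 1.1259*r + 3.4587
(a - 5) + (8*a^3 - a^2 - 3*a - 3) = 8*a^3 - a^2 - 2*a - 8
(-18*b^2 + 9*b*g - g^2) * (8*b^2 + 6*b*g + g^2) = -144*b^4 - 36*b^3*g + 28*b^2*g^2 + 3*b*g^3 - g^4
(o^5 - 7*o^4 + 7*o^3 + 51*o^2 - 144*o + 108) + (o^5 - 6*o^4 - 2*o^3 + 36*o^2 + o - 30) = 2*o^5 - 13*o^4 + 5*o^3 + 87*o^2 - 143*o + 78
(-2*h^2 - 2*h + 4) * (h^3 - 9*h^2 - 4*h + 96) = -2*h^5 + 16*h^4 + 30*h^3 - 220*h^2 - 208*h + 384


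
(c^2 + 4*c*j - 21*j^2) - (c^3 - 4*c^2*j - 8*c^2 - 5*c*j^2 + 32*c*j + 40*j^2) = -c^3 + 4*c^2*j + 9*c^2 + 5*c*j^2 - 28*c*j - 61*j^2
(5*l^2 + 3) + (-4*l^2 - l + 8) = l^2 - l + 11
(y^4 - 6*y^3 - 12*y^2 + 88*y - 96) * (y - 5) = y^5 - 11*y^4 + 18*y^3 + 148*y^2 - 536*y + 480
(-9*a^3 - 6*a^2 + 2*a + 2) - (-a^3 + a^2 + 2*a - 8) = -8*a^3 - 7*a^2 + 10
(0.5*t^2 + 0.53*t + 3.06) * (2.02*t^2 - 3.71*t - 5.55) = 1.01*t^4 - 0.7844*t^3 + 1.4399*t^2 - 14.2941*t - 16.983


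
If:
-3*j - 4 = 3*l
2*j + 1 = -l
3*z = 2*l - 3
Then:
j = 1/3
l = -5/3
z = -19/9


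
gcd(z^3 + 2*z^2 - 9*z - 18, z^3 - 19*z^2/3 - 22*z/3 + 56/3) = z + 2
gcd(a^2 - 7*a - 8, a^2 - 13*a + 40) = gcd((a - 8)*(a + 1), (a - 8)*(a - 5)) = a - 8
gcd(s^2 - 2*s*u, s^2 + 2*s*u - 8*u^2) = s - 2*u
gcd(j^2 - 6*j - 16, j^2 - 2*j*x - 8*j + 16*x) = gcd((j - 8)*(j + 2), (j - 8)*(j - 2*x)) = j - 8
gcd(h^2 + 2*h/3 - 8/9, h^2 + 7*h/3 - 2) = h - 2/3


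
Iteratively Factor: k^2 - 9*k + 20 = (k - 4)*(k - 5)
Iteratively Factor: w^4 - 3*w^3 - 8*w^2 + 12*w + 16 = (w - 4)*(w^3 + w^2 - 4*w - 4) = (w - 4)*(w - 2)*(w^2 + 3*w + 2) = (w - 4)*(w - 2)*(w + 2)*(w + 1)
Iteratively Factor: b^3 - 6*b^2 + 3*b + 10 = (b + 1)*(b^2 - 7*b + 10) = (b - 2)*(b + 1)*(b - 5)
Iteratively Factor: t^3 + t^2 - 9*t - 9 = (t - 3)*(t^2 + 4*t + 3) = (t - 3)*(t + 3)*(t + 1)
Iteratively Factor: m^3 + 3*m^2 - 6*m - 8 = (m - 2)*(m^2 + 5*m + 4) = (m - 2)*(m + 1)*(m + 4)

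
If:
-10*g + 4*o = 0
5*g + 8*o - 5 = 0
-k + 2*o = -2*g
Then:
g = 1/5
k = 7/5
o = 1/2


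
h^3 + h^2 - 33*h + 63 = (h - 3)^2*(h + 7)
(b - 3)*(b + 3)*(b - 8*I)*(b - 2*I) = b^4 - 10*I*b^3 - 25*b^2 + 90*I*b + 144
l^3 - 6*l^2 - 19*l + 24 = (l - 8)*(l - 1)*(l + 3)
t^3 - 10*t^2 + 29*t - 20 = (t - 5)*(t - 4)*(t - 1)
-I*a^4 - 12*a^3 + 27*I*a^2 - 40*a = a*(a - 8*I)*(a - 5*I)*(-I*a + 1)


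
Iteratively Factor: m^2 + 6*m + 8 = (m + 4)*(m + 2)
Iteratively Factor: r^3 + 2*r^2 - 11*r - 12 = (r + 4)*(r^2 - 2*r - 3) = (r + 1)*(r + 4)*(r - 3)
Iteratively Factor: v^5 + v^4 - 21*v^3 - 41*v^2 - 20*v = (v + 1)*(v^4 - 21*v^2 - 20*v) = (v + 1)^2*(v^3 - v^2 - 20*v) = v*(v + 1)^2*(v^2 - v - 20) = v*(v - 5)*(v + 1)^2*(v + 4)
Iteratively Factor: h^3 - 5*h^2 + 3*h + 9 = (h - 3)*(h^2 - 2*h - 3) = (h - 3)^2*(h + 1)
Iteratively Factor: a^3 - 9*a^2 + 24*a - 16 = (a - 4)*(a^2 - 5*a + 4) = (a - 4)*(a - 1)*(a - 4)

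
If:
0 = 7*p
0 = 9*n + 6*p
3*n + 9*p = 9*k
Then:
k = 0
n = 0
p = 0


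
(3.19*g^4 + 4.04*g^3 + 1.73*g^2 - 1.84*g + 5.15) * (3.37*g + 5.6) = 10.7503*g^5 + 31.4788*g^4 + 28.4541*g^3 + 3.4872*g^2 + 7.0515*g + 28.84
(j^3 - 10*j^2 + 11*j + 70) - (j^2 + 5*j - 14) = j^3 - 11*j^2 + 6*j + 84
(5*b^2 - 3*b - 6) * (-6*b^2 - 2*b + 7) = -30*b^4 + 8*b^3 + 77*b^2 - 9*b - 42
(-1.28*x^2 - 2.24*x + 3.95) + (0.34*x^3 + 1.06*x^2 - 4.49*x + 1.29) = 0.34*x^3 - 0.22*x^2 - 6.73*x + 5.24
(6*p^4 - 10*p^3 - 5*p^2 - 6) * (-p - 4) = -6*p^5 - 14*p^4 + 45*p^3 + 20*p^2 + 6*p + 24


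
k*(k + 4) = k^2 + 4*k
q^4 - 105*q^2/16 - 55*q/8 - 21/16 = (q - 3)*(q + 1/4)*(q + 1)*(q + 7/4)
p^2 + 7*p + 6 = (p + 1)*(p + 6)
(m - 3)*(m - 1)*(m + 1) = m^3 - 3*m^2 - m + 3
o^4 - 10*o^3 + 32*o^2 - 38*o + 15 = (o - 5)*(o - 3)*(o - 1)^2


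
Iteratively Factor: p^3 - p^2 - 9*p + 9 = (p - 1)*(p^2 - 9) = (p - 1)*(p + 3)*(p - 3)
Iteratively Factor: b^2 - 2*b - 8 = (b - 4)*(b + 2)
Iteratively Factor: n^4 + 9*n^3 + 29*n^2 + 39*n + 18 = (n + 3)*(n^3 + 6*n^2 + 11*n + 6) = (n + 1)*(n + 3)*(n^2 + 5*n + 6) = (n + 1)*(n + 3)^2*(n + 2)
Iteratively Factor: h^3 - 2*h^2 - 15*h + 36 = (h + 4)*(h^2 - 6*h + 9) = (h - 3)*(h + 4)*(h - 3)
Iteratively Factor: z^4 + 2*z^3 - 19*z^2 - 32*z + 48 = (z - 4)*(z^3 + 6*z^2 + 5*z - 12) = (z - 4)*(z + 4)*(z^2 + 2*z - 3) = (z - 4)*(z + 3)*(z + 4)*(z - 1)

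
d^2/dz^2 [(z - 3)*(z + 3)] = 2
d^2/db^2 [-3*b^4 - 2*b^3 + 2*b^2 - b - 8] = -36*b^2 - 12*b + 4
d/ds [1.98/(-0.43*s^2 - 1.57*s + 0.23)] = (1.7028*s + 3.1086)/(0.43*s^2 + 1.57*s - 0.23)^2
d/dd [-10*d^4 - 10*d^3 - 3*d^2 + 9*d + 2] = -40*d^3 - 30*d^2 - 6*d + 9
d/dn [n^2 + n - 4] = 2*n + 1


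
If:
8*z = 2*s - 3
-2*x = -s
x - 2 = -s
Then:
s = 4/3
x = 2/3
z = -1/24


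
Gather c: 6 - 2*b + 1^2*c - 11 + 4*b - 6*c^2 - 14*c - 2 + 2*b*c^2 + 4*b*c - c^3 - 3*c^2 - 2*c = 2*b - c^3 + c^2*(2*b - 9) + c*(4*b - 15) - 7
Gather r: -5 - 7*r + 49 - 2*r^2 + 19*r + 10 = -2*r^2 + 12*r + 54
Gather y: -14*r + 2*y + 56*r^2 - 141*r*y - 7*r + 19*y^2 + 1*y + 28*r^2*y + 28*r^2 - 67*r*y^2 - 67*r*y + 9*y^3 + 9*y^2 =84*r^2 - 21*r + 9*y^3 + y^2*(28 - 67*r) + y*(28*r^2 - 208*r + 3)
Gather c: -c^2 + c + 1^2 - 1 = -c^2 + c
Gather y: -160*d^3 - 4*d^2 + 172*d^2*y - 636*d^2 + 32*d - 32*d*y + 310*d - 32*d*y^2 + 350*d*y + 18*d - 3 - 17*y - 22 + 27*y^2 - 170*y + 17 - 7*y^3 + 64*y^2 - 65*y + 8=-160*d^3 - 640*d^2 + 360*d - 7*y^3 + y^2*(91 - 32*d) + y*(172*d^2 + 318*d - 252)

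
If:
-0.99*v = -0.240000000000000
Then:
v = 0.24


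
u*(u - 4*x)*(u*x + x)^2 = u^4*x^2 - 4*u^3*x^3 + 2*u^3*x^2 - 8*u^2*x^3 + u^2*x^2 - 4*u*x^3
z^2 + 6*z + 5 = (z + 1)*(z + 5)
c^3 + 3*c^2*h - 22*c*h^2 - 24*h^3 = (c - 4*h)*(c + h)*(c + 6*h)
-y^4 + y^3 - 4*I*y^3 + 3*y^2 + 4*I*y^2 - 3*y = y*(y + 3*I)*(-I*y + 1)*(-I*y + I)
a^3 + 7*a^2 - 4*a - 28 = (a - 2)*(a + 2)*(a + 7)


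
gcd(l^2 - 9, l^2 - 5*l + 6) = l - 3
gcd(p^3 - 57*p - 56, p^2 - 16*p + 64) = p - 8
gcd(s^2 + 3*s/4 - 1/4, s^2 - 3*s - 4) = s + 1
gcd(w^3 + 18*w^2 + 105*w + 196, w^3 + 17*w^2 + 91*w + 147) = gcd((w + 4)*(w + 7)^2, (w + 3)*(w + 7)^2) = w^2 + 14*w + 49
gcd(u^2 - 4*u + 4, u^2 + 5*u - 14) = u - 2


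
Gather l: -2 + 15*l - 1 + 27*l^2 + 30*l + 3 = 27*l^2 + 45*l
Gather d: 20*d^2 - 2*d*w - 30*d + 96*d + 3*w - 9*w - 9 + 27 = 20*d^2 + d*(66 - 2*w) - 6*w + 18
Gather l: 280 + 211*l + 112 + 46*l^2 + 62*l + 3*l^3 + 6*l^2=3*l^3 + 52*l^2 + 273*l + 392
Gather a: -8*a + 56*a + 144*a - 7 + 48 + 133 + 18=192*a + 192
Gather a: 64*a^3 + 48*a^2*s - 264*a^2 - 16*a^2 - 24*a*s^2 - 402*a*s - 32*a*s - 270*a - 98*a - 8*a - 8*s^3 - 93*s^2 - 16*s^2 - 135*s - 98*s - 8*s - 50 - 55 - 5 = 64*a^3 + a^2*(48*s - 280) + a*(-24*s^2 - 434*s - 376) - 8*s^3 - 109*s^2 - 241*s - 110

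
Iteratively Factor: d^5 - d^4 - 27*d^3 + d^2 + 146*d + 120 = (d + 4)*(d^4 - 5*d^3 - 7*d^2 + 29*d + 30) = (d + 2)*(d + 4)*(d^3 - 7*d^2 + 7*d + 15) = (d - 3)*(d + 2)*(d + 4)*(d^2 - 4*d - 5) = (d - 5)*(d - 3)*(d + 2)*(d + 4)*(d + 1)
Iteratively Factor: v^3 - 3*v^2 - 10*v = (v - 5)*(v^2 + 2*v) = (v - 5)*(v + 2)*(v)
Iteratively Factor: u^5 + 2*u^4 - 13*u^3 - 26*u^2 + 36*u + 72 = (u - 3)*(u^4 + 5*u^3 + 2*u^2 - 20*u - 24) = (u - 3)*(u + 2)*(u^3 + 3*u^2 - 4*u - 12) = (u - 3)*(u + 2)*(u + 3)*(u^2 - 4) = (u - 3)*(u + 2)^2*(u + 3)*(u - 2)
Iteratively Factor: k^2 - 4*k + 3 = (k - 1)*(k - 3)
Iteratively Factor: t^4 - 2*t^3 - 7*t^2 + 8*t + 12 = (t + 1)*(t^3 - 3*t^2 - 4*t + 12) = (t - 3)*(t + 1)*(t^2 - 4) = (t - 3)*(t - 2)*(t + 1)*(t + 2)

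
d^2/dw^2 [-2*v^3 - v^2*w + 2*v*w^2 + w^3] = 4*v + 6*w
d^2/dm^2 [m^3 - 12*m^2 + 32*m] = 6*m - 24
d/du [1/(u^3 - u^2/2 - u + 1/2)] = 4*(-3*u^2 + u + 1)/(2*u^3 - u^2 - 2*u + 1)^2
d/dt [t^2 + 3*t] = 2*t + 3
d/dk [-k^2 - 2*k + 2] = -2*k - 2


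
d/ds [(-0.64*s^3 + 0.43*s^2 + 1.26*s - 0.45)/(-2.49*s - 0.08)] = (3.1872*s^3 - 0.9171*s^2 - 0.0688*s - 1.2213)/(6.2001*s^2 + 0.3984*s + 0.0064)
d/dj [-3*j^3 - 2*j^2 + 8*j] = -9*j^2 - 4*j + 8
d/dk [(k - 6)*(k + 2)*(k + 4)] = 3*k^2 - 28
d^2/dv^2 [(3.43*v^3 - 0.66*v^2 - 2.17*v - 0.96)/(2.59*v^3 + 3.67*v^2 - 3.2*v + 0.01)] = (-5.6843418860808e-14*v^7 - 74.06105*v^6 + 83.2275779999999*v^5 - 234.922842*v^4 - 185.69448*v^3 - 29.680776*v^2 + 68.274516*v - 19.729348)/(17.373979*v^9 + 73.856181*v^8 + 40.255593*v^7 - 132.869654*v^6 - 49.166322*v^5 + 112.649187*v^4 - 33.471863*v^3 + 0.308301*v^2 - 0.00096*v + 1.0e-6)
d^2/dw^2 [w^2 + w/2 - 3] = 2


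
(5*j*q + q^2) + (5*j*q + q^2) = 10*j*q + 2*q^2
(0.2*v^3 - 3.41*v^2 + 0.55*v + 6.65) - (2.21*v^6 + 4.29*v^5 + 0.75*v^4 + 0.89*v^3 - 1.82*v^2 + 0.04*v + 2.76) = -2.21*v^6 - 4.29*v^5 - 0.75*v^4 - 0.69*v^3 - 1.59*v^2 + 0.51*v + 3.89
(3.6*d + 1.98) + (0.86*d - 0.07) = 4.46*d + 1.91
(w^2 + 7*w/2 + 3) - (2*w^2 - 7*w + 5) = -w^2 + 21*w/2 - 2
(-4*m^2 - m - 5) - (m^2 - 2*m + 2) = -5*m^2 + m - 7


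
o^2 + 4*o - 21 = (o - 3)*(o + 7)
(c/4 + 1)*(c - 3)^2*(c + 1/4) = c^4/4 - 7*c^3/16 - 31*c^2/8 + 129*c/16 + 9/4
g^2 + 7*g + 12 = (g + 3)*(g + 4)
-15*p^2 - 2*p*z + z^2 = (-5*p + z)*(3*p + z)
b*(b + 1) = b^2 + b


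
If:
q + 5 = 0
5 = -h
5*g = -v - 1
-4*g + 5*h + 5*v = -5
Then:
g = -25/29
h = -5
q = -5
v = 96/29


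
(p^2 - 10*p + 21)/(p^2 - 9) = (p - 7)/(p + 3)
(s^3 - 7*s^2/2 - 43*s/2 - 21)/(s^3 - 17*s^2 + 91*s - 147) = (s^2 + 7*s/2 + 3)/(s^2 - 10*s + 21)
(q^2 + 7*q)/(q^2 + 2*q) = (q + 7)/(q + 2)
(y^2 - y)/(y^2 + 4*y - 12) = y*(y - 1)/(y^2 + 4*y - 12)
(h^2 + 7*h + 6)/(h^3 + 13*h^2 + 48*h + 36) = 1/(h + 6)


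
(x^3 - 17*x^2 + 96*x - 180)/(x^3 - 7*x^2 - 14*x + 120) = (x - 6)/(x + 4)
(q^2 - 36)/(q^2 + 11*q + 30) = (q - 6)/(q + 5)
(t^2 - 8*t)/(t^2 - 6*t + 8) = t*(t - 8)/(t^2 - 6*t + 8)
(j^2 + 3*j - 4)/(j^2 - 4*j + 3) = (j + 4)/(j - 3)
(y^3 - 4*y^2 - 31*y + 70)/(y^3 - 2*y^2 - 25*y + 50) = (y - 7)/(y - 5)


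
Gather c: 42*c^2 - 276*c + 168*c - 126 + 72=42*c^2 - 108*c - 54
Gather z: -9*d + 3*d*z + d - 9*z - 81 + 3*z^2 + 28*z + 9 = -8*d + 3*z^2 + z*(3*d + 19) - 72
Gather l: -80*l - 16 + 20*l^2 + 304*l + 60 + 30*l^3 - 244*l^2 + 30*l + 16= 30*l^3 - 224*l^2 + 254*l + 60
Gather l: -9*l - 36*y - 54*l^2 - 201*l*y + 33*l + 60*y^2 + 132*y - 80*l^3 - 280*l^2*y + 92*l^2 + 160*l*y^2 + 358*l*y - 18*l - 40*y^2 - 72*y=-80*l^3 + l^2*(38 - 280*y) + l*(160*y^2 + 157*y + 6) + 20*y^2 + 24*y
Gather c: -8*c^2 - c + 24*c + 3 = -8*c^2 + 23*c + 3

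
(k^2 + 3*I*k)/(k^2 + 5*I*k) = (k + 3*I)/(k + 5*I)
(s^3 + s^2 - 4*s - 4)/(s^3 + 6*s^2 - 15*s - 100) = (s^3 + s^2 - 4*s - 4)/(s^3 + 6*s^2 - 15*s - 100)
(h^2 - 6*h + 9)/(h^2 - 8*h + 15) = (h - 3)/(h - 5)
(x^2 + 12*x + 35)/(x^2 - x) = (x^2 + 12*x + 35)/(x*(x - 1))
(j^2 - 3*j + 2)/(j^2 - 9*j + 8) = (j - 2)/(j - 8)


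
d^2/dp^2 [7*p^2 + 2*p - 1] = 14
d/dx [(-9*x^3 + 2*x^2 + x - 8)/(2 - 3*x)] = 2*(27*x^3 - 30*x^2 + 4*x - 11)/(9*x^2 - 12*x + 4)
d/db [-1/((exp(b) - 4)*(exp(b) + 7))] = (2*exp(b) + 3)*exp(b)/((exp(b) - 4)^2*(exp(b) + 7)^2)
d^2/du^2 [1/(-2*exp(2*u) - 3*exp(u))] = ((2*exp(u) + 3)*(8*exp(u) + 3) - 2*(4*exp(u) + 3)^2)*exp(-u)/(2*exp(u) + 3)^3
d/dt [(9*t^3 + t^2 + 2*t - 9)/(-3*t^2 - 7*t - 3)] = (-27*t^4 - 126*t^3 - 82*t^2 - 60*t - 69)/(9*t^4 + 42*t^3 + 67*t^2 + 42*t + 9)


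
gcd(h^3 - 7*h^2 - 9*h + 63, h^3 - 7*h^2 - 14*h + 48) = h + 3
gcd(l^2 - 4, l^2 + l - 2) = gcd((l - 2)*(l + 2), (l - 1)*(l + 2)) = l + 2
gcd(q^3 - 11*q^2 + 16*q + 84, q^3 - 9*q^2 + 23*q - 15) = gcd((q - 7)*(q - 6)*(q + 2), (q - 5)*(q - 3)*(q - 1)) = 1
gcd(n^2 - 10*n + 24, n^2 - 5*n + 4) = n - 4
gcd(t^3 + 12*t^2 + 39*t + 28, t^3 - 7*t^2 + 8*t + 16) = t + 1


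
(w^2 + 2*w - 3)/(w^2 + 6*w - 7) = (w + 3)/(w + 7)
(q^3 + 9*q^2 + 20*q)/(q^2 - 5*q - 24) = q*(q^2 + 9*q + 20)/(q^2 - 5*q - 24)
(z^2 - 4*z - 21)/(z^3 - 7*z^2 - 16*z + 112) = (z + 3)/(z^2 - 16)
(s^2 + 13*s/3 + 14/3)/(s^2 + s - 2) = (s + 7/3)/(s - 1)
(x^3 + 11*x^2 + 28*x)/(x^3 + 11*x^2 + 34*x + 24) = x*(x + 7)/(x^2 + 7*x + 6)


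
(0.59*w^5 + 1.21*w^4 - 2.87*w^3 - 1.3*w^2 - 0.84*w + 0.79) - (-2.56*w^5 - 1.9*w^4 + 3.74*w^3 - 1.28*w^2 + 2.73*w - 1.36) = 3.15*w^5 + 3.11*w^4 - 6.61*w^3 - 0.02*w^2 - 3.57*w + 2.15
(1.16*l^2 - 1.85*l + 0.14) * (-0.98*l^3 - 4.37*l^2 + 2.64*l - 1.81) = -1.1368*l^5 - 3.2562*l^4 + 11.0097*l^3 - 7.5954*l^2 + 3.7181*l - 0.2534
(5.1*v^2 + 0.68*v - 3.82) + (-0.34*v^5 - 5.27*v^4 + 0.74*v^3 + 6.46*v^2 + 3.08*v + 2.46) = -0.34*v^5 - 5.27*v^4 + 0.74*v^3 + 11.56*v^2 + 3.76*v - 1.36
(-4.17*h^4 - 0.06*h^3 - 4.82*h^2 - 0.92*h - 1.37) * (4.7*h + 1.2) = -19.599*h^5 - 5.286*h^4 - 22.726*h^3 - 10.108*h^2 - 7.543*h - 1.644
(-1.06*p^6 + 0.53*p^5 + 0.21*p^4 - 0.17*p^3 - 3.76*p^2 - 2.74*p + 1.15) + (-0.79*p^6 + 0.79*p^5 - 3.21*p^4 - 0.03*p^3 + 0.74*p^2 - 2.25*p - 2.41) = -1.85*p^6 + 1.32*p^5 - 3.0*p^4 - 0.2*p^3 - 3.02*p^2 - 4.99*p - 1.26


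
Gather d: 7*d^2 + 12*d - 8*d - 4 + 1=7*d^2 + 4*d - 3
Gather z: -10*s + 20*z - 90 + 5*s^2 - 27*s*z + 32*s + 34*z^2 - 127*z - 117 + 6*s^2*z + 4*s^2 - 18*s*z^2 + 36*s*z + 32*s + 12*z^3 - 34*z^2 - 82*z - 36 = 9*s^2 - 18*s*z^2 + 54*s + 12*z^3 + z*(6*s^2 + 9*s - 189) - 243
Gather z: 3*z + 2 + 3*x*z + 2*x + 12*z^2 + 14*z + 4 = 2*x + 12*z^2 + z*(3*x + 17) + 6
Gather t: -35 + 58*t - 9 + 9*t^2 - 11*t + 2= 9*t^2 + 47*t - 42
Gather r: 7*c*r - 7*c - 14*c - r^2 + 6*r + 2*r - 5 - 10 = -21*c - r^2 + r*(7*c + 8) - 15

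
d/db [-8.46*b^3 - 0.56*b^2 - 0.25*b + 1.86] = -25.38*b^2 - 1.12*b - 0.25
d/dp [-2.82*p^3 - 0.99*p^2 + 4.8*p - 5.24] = -8.46*p^2 - 1.98*p + 4.8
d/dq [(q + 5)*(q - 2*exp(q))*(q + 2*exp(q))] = 3*q^2 - 8*q*exp(2*q) + 10*q - 44*exp(2*q)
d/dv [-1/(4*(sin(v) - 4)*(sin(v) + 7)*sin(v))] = (3*cos(v) + 6/tan(v) - 28*cos(v)/sin(v)^2)/(4*(sin(v) - 4)^2*(sin(v) + 7)^2)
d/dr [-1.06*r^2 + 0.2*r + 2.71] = 0.2 - 2.12*r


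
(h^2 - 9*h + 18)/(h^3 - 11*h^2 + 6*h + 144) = (h - 3)/(h^2 - 5*h - 24)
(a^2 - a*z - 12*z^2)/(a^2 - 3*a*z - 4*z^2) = (a + 3*z)/(a + z)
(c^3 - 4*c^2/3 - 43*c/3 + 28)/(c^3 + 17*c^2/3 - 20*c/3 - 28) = (c^2 + c - 12)/(c^2 + 8*c + 12)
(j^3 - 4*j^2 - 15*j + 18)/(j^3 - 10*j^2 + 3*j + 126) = (j - 1)/(j - 7)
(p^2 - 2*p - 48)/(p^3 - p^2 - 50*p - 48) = 1/(p + 1)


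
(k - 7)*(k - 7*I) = k^2 - 7*k - 7*I*k + 49*I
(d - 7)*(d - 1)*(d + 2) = d^3 - 6*d^2 - 9*d + 14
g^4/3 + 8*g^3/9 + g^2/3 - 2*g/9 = g*(g/3 + 1/3)*(g - 1/3)*(g + 2)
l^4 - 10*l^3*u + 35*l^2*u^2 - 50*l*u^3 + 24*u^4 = (l - 4*u)*(l - 3*u)*(l - 2*u)*(l - u)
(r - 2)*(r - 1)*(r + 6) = r^3 + 3*r^2 - 16*r + 12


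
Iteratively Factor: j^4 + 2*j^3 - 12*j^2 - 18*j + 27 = (j + 3)*(j^3 - j^2 - 9*j + 9) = (j - 3)*(j + 3)*(j^2 + 2*j - 3) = (j - 3)*(j - 1)*(j + 3)*(j + 3)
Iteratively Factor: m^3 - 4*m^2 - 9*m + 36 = (m + 3)*(m^2 - 7*m + 12) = (m - 4)*(m + 3)*(m - 3)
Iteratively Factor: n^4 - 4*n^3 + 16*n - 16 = (n - 2)*(n^3 - 2*n^2 - 4*n + 8) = (n - 2)^2*(n^2 - 4) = (n - 2)^2*(n + 2)*(n - 2)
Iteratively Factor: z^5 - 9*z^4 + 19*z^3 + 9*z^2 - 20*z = (z - 4)*(z^4 - 5*z^3 - z^2 + 5*z) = (z - 5)*(z - 4)*(z^3 - z) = z*(z - 5)*(z - 4)*(z^2 - 1) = z*(z - 5)*(z - 4)*(z + 1)*(z - 1)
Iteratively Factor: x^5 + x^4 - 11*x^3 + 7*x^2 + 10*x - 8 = (x + 4)*(x^4 - 3*x^3 + x^2 + 3*x - 2) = (x - 2)*(x + 4)*(x^3 - x^2 - x + 1) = (x - 2)*(x - 1)*(x + 4)*(x^2 - 1) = (x - 2)*(x - 1)*(x + 1)*(x + 4)*(x - 1)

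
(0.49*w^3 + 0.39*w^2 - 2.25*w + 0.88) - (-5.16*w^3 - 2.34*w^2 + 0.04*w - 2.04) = 5.65*w^3 + 2.73*w^2 - 2.29*w + 2.92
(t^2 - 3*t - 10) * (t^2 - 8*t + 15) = t^4 - 11*t^3 + 29*t^2 + 35*t - 150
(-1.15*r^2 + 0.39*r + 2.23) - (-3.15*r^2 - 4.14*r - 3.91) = 2.0*r^2 + 4.53*r + 6.14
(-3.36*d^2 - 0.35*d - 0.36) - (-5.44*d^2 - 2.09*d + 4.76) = 2.08*d^2 + 1.74*d - 5.12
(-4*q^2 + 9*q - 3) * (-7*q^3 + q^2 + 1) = 28*q^5 - 67*q^4 + 30*q^3 - 7*q^2 + 9*q - 3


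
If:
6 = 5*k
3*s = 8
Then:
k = 6/5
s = 8/3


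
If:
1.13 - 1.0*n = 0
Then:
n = 1.13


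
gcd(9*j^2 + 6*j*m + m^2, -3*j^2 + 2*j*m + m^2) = 3*j + m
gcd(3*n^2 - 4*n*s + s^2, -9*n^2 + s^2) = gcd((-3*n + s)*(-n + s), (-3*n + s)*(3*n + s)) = -3*n + s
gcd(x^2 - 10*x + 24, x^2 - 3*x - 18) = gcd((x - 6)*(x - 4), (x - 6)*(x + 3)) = x - 6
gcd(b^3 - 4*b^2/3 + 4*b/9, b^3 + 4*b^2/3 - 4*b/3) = b^2 - 2*b/3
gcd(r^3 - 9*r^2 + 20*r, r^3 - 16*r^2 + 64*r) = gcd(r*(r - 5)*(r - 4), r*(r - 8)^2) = r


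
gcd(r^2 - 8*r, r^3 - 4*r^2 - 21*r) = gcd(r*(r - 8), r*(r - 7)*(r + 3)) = r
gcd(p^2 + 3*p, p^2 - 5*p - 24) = p + 3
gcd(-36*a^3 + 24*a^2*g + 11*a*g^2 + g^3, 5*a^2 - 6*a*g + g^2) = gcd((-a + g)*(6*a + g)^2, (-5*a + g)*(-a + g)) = a - g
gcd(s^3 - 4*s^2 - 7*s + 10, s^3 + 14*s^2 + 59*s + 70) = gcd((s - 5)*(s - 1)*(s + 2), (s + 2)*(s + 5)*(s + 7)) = s + 2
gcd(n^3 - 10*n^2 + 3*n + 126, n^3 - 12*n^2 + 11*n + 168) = n^2 - 4*n - 21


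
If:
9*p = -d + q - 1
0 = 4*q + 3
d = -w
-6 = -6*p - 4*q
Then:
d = -61/4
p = 3/2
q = -3/4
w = 61/4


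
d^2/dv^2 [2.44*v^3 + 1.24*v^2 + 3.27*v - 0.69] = 14.64*v + 2.48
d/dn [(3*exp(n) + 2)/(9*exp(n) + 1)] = -15*exp(n)/(9*exp(n) + 1)^2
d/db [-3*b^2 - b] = -6*b - 1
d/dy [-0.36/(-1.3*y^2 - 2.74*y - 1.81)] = (-0.936*y - 0.9864)/(1.3*y^2 + 2.74*y + 1.81)^2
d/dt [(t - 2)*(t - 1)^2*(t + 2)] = 4*t^3 - 6*t^2 - 6*t + 8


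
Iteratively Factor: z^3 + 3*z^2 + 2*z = (z + 2)*(z^2 + z) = z*(z + 2)*(z + 1)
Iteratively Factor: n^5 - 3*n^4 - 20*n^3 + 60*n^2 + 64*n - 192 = (n + 2)*(n^4 - 5*n^3 - 10*n^2 + 80*n - 96) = (n - 2)*(n + 2)*(n^3 - 3*n^2 - 16*n + 48) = (n - 2)*(n + 2)*(n + 4)*(n^2 - 7*n + 12) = (n - 4)*(n - 2)*(n + 2)*(n + 4)*(n - 3)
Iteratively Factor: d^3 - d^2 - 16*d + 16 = (d - 1)*(d^2 - 16) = (d - 1)*(d + 4)*(d - 4)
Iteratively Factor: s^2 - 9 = (s - 3)*(s + 3)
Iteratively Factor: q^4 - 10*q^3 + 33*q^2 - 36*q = (q - 3)*(q^3 - 7*q^2 + 12*q) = (q - 4)*(q - 3)*(q^2 - 3*q) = q*(q - 4)*(q - 3)*(q - 3)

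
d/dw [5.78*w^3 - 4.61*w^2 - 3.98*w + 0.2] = 17.34*w^2 - 9.22*w - 3.98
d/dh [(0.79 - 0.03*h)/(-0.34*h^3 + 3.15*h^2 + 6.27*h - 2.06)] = (-0.0204*h^3 + 0.9003*h^2 - 4.977*h - 4.8915)/(0.1156*h^6 - 2.142*h^5 + 5.6589*h^4 + 40.9018*h^3 + 26.3349*h^2 - 25.8324*h + 4.2436)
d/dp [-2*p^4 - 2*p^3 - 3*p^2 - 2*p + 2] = -8*p^3 - 6*p^2 - 6*p - 2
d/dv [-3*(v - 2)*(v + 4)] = -6*v - 6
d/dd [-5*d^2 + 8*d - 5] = 8 - 10*d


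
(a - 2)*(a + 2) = a^2 - 4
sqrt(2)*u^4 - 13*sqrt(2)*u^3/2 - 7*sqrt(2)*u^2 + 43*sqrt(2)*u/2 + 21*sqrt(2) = (u - 7)*(u - 2)*(u + 3/2)*(sqrt(2)*u + sqrt(2))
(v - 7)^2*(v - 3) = v^3 - 17*v^2 + 91*v - 147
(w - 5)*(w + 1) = w^2 - 4*w - 5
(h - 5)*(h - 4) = h^2 - 9*h + 20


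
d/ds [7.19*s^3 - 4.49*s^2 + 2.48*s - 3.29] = 21.57*s^2 - 8.98*s + 2.48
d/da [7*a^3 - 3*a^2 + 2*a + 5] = 21*a^2 - 6*a + 2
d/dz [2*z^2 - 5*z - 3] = 4*z - 5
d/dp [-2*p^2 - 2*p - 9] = -4*p - 2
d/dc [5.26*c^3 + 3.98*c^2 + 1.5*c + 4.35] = 15.78*c^2 + 7.96*c + 1.5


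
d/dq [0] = 0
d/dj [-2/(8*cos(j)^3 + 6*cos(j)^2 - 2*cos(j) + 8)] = (-12*cos(j)^2 - 6*cos(j) + 1)*sin(j)/(4*cos(j)^3 + 3*cos(j)^2 - cos(j) + 4)^2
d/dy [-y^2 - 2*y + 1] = -2*y - 2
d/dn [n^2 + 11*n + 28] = 2*n + 11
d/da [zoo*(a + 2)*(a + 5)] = zoo*(a + 1)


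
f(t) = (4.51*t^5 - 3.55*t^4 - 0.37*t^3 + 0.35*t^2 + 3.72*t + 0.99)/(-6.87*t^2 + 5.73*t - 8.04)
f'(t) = (13.74*t - 5.73)*(4.51*t^5 - 3.55*t^4 - 0.37*t^3 + 0.35*t^2 + 3.72*t + 0.99)/(-6.87*t^2 + 5.73*t - 8.04)^2 + (22.55*t^4 - 14.2*t^3 - 1.11*t^2 + 0.7*t + 3.72)/(-6.87*t^2 + 5.73*t - 8.04)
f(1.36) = -1.13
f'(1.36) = -2.27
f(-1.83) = 3.24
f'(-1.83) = -5.74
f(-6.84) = 203.94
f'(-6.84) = -90.91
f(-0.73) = 0.21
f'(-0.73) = -0.71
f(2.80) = -12.30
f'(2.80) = -14.58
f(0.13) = -0.20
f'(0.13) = -0.61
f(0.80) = -0.51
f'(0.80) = -0.36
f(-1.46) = 1.56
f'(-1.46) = -3.43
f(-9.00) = 469.64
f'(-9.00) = -158.17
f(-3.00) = 15.86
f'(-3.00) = -16.74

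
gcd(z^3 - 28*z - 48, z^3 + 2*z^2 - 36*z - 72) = z^2 - 4*z - 12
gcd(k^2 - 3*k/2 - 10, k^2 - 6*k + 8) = k - 4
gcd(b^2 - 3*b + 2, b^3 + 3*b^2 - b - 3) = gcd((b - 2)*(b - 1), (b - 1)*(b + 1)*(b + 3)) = b - 1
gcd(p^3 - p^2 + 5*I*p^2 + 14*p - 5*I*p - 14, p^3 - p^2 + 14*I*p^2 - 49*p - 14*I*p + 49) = p^2 + p*(-1 + 7*I) - 7*I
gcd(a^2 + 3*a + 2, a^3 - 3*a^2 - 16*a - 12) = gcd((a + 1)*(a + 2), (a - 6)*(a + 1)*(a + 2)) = a^2 + 3*a + 2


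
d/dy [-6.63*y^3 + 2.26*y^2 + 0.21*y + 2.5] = -19.89*y^2 + 4.52*y + 0.21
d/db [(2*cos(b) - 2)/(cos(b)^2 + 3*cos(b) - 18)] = 2*(cos(b)^2 - 2*cos(b) + 15)*sin(b)/(cos(b)^2 + 3*cos(b) - 18)^2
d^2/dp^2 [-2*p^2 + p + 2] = -4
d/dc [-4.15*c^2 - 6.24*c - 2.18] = -8.3*c - 6.24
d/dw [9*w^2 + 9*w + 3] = 18*w + 9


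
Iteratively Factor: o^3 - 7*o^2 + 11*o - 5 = (o - 5)*(o^2 - 2*o + 1) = (o - 5)*(o - 1)*(o - 1)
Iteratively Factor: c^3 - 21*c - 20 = (c + 4)*(c^2 - 4*c - 5) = (c - 5)*(c + 4)*(c + 1)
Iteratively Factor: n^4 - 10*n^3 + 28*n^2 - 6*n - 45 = (n - 5)*(n^3 - 5*n^2 + 3*n + 9) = (n - 5)*(n + 1)*(n^2 - 6*n + 9) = (n - 5)*(n - 3)*(n + 1)*(n - 3)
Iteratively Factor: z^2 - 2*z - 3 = (z + 1)*(z - 3)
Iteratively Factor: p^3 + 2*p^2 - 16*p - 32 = (p + 4)*(p^2 - 2*p - 8) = (p - 4)*(p + 4)*(p + 2)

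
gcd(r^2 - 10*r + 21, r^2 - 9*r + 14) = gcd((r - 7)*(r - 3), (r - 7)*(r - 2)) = r - 7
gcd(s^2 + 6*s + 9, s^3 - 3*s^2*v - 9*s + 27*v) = s + 3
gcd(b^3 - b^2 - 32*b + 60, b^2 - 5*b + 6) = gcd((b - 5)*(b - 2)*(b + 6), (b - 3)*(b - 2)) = b - 2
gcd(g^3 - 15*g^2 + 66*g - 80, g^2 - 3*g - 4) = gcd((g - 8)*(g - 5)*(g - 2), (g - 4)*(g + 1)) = 1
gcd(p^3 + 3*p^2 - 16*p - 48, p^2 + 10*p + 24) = p + 4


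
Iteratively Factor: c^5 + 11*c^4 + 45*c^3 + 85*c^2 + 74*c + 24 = (c + 1)*(c^4 + 10*c^3 + 35*c^2 + 50*c + 24) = (c + 1)*(c + 3)*(c^3 + 7*c^2 + 14*c + 8) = (c + 1)*(c + 3)*(c + 4)*(c^2 + 3*c + 2) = (c + 1)^2*(c + 3)*(c + 4)*(c + 2)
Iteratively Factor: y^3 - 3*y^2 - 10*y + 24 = (y - 2)*(y^2 - y - 12) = (y - 2)*(y + 3)*(y - 4)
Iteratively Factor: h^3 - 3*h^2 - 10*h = (h - 5)*(h^2 + 2*h) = h*(h - 5)*(h + 2)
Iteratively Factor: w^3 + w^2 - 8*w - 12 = (w - 3)*(w^2 + 4*w + 4) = (w - 3)*(w + 2)*(w + 2)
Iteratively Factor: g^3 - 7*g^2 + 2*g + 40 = (g - 5)*(g^2 - 2*g - 8) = (g - 5)*(g + 2)*(g - 4)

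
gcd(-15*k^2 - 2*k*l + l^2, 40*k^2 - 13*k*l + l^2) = 5*k - l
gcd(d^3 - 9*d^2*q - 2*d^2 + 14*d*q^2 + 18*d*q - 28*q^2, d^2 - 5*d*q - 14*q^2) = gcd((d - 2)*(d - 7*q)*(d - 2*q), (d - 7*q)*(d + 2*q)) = -d + 7*q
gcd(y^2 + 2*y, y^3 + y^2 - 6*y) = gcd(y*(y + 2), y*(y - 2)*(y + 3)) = y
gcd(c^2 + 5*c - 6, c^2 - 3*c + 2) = c - 1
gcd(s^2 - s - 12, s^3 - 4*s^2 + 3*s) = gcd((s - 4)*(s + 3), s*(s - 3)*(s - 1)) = 1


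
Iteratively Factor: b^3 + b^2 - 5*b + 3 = (b + 3)*(b^2 - 2*b + 1) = (b - 1)*(b + 3)*(b - 1)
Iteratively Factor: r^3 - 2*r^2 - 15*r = (r)*(r^2 - 2*r - 15) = r*(r + 3)*(r - 5)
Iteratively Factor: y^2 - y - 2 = (y - 2)*(y + 1)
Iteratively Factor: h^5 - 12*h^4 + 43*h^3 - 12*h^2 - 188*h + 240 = (h + 2)*(h^4 - 14*h^3 + 71*h^2 - 154*h + 120) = (h - 4)*(h + 2)*(h^3 - 10*h^2 + 31*h - 30) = (h - 4)*(h - 3)*(h + 2)*(h^2 - 7*h + 10) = (h - 5)*(h - 4)*(h - 3)*(h + 2)*(h - 2)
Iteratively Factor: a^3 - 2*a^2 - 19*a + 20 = (a + 4)*(a^2 - 6*a + 5) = (a - 1)*(a + 4)*(a - 5)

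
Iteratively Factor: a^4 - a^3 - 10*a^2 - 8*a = (a - 4)*(a^3 + 3*a^2 + 2*a) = (a - 4)*(a + 2)*(a^2 + a) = a*(a - 4)*(a + 2)*(a + 1)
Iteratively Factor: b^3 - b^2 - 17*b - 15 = (b + 1)*(b^2 - 2*b - 15) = (b + 1)*(b + 3)*(b - 5)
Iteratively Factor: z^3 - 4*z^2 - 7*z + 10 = (z + 2)*(z^2 - 6*z + 5) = (z - 5)*(z + 2)*(z - 1)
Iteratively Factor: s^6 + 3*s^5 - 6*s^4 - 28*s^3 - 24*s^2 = (s + 2)*(s^5 + s^4 - 8*s^3 - 12*s^2) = (s + 2)^2*(s^4 - s^3 - 6*s^2) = s*(s + 2)^2*(s^3 - s^2 - 6*s) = s*(s - 3)*(s + 2)^2*(s^2 + 2*s) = s^2*(s - 3)*(s + 2)^2*(s + 2)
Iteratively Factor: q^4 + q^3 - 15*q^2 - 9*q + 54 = (q + 3)*(q^3 - 2*q^2 - 9*q + 18) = (q - 2)*(q + 3)*(q^2 - 9) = (q - 2)*(q + 3)^2*(q - 3)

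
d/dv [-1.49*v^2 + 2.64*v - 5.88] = 2.64 - 2.98*v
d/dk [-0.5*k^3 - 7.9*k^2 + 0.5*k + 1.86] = -1.5*k^2 - 15.8*k + 0.5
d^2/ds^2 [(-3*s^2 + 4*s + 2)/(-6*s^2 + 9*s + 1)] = 18*(2*s^3 - 18*s^2 + 28*s - 15)/(216*s^6 - 972*s^5 + 1350*s^4 - 405*s^3 - 225*s^2 - 27*s - 1)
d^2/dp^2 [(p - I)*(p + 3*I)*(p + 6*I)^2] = 12*p^2 + 84*I*p - 114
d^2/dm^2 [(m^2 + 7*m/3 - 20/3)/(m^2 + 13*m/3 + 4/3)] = -108/(27*m^3 + 27*m^2 + 9*m + 1)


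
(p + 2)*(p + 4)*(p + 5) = p^3 + 11*p^2 + 38*p + 40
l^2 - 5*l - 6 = (l - 6)*(l + 1)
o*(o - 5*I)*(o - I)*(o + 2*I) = o^4 - 4*I*o^3 + 7*o^2 - 10*I*o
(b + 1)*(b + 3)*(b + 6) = b^3 + 10*b^2 + 27*b + 18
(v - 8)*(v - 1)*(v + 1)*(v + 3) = v^4 - 5*v^3 - 25*v^2 + 5*v + 24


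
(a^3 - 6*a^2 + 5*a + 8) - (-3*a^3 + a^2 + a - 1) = 4*a^3 - 7*a^2 + 4*a + 9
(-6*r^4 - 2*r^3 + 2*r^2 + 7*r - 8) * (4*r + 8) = -24*r^5 - 56*r^4 - 8*r^3 + 44*r^2 + 24*r - 64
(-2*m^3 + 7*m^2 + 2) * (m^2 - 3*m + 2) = -2*m^5 + 13*m^4 - 25*m^3 + 16*m^2 - 6*m + 4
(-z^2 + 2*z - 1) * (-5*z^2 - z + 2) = 5*z^4 - 9*z^3 + z^2 + 5*z - 2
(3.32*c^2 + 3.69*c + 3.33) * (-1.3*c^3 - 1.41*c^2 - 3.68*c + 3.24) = -4.316*c^5 - 9.4782*c^4 - 21.7495*c^3 - 7.5177*c^2 - 0.2988*c + 10.7892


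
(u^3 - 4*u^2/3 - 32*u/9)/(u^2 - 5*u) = (9*u^2 - 12*u - 32)/(9*(u - 5))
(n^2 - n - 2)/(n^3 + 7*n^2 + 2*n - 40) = (n + 1)/(n^2 + 9*n + 20)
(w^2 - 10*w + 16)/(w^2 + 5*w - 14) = (w - 8)/(w + 7)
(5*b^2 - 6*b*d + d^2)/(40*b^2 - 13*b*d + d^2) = (b - d)/(8*b - d)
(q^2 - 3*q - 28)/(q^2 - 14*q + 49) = (q + 4)/(q - 7)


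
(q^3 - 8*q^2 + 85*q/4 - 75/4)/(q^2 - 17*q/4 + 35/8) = 2*(2*q^2 - 11*q + 15)/(4*q - 7)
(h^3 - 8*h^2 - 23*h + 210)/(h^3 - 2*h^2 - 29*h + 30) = (h - 7)/(h - 1)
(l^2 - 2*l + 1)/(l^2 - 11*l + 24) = (l^2 - 2*l + 1)/(l^2 - 11*l + 24)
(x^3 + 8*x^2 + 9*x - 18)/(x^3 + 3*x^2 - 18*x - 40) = (x^3 + 8*x^2 + 9*x - 18)/(x^3 + 3*x^2 - 18*x - 40)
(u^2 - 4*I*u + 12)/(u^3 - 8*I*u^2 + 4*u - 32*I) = (u - 6*I)/(u^2 - 10*I*u - 16)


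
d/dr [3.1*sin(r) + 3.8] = 3.1*cos(r)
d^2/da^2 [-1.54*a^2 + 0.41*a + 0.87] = -3.08000000000000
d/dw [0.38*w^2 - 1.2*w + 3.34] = 0.76*w - 1.2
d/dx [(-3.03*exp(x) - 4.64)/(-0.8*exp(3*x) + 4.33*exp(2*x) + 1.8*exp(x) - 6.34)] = (-4.848*exp(3*x) + 1.9839*exp(2*x) + 40.1824*exp(x) + 27.5622)*exp(x)/(0.64*exp(6*x) - 6.928*exp(5*x) + 15.8689*exp(4*x) + 25.732*exp(3*x) - 51.6644*exp(2*x) - 22.824*exp(x) + 40.1956)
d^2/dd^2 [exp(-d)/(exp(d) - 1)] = 1/(exp(2*d) - exp(d)) - 3*exp(d)/(1 - exp(d))^3 + (1 - exp(d))^(-3)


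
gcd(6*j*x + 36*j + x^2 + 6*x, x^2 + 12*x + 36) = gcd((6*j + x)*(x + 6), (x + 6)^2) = x + 6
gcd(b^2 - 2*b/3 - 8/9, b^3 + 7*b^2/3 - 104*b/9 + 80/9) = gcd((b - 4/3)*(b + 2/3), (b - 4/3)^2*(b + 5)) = b - 4/3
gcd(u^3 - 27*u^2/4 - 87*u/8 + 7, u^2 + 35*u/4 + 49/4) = u + 7/4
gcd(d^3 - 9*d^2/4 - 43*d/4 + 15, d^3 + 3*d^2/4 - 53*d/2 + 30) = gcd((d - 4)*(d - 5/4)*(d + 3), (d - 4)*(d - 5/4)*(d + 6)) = d^2 - 21*d/4 + 5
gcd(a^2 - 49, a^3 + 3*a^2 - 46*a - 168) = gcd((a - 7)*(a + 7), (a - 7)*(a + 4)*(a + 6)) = a - 7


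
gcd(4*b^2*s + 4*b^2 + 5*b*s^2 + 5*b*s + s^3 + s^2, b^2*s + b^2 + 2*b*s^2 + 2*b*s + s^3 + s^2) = b*s + b + s^2 + s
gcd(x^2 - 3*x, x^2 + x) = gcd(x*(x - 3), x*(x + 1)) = x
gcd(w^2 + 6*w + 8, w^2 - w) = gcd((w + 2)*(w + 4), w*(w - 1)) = 1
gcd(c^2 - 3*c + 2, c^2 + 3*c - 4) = c - 1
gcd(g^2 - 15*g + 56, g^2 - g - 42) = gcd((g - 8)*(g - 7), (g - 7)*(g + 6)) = g - 7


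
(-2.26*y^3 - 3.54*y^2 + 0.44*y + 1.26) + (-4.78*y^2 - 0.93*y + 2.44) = -2.26*y^3 - 8.32*y^2 - 0.49*y + 3.7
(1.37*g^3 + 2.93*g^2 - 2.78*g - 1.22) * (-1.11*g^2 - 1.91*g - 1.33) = -1.5207*g^5 - 5.869*g^4 - 4.3326*g^3 + 2.7671*g^2 + 6.0276*g + 1.6226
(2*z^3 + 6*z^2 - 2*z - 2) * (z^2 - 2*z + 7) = 2*z^5 + 2*z^4 + 44*z^2 - 10*z - 14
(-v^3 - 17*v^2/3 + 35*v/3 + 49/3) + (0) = -v^3 - 17*v^2/3 + 35*v/3 + 49/3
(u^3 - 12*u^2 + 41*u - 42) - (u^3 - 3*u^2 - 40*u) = -9*u^2 + 81*u - 42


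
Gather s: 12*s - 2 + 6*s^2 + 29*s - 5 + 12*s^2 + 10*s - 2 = 18*s^2 + 51*s - 9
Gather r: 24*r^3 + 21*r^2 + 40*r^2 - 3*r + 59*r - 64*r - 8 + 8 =24*r^3 + 61*r^2 - 8*r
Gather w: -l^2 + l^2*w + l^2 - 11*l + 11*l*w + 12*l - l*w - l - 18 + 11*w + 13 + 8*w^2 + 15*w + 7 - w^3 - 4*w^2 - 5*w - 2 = -w^3 + 4*w^2 + w*(l^2 + 10*l + 21)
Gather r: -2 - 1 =-3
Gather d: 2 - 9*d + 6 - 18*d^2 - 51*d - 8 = -18*d^2 - 60*d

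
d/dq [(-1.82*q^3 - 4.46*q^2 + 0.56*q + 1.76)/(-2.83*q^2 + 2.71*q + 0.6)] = (5.1506*q^4 - 9.8644*q^3 - 13.7778*q^2 + 4.6096*q - 4.4336)/(8.0089*q^4 - 15.3386*q^3 + 3.9481*q^2 + 3.252*q + 0.36)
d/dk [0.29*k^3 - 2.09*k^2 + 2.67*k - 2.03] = 0.87*k^2 - 4.18*k + 2.67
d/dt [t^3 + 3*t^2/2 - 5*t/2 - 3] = 3*t^2 + 3*t - 5/2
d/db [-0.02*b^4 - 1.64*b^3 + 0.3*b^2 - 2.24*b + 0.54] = -0.08*b^3 - 4.92*b^2 + 0.6*b - 2.24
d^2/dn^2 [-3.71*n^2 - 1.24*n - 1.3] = -7.42000000000000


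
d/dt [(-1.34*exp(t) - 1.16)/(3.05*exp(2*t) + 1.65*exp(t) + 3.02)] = (4.087*exp(2*t) + 7.076*exp(t) - 2.1328)*exp(t)/(9.3025*exp(4*t) + 10.065*exp(3*t) + 21.1445*exp(2*t) + 9.966*exp(t) + 9.1204)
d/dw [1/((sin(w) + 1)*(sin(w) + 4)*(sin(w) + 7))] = 3*(-8*sin(w) + cos(w)^2 - 14)*cos(w)/((sin(w) + 1)^2*(sin(w) + 4)^2*(sin(w) + 7)^2)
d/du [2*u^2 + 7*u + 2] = 4*u + 7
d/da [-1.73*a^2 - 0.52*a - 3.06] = -3.46*a - 0.52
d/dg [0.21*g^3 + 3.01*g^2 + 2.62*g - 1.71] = 0.63*g^2 + 6.02*g + 2.62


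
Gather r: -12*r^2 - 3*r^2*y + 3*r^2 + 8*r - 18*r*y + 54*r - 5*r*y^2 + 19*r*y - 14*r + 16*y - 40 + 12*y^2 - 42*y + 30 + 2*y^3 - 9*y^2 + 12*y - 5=r^2*(-3*y - 9) + r*(-5*y^2 + y + 48) + 2*y^3 + 3*y^2 - 14*y - 15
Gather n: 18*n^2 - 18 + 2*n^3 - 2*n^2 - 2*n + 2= 2*n^3 + 16*n^2 - 2*n - 16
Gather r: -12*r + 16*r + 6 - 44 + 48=4*r + 10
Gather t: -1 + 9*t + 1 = 9*t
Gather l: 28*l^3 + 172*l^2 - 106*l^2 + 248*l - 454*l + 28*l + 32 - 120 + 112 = 28*l^3 + 66*l^2 - 178*l + 24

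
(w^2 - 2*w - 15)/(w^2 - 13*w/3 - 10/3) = 3*(w + 3)/(3*w + 2)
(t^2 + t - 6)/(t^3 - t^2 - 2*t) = (t + 3)/(t*(t + 1))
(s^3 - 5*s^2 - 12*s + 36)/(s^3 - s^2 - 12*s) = (s^2 - 8*s + 12)/(s*(s - 4))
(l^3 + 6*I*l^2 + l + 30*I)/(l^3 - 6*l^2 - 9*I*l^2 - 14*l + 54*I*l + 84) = (l^2 + 8*I*l - 15)/(l^2 - l*(6 + 7*I) + 42*I)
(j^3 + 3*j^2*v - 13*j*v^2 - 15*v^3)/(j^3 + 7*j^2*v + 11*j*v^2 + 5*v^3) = (j - 3*v)/(j + v)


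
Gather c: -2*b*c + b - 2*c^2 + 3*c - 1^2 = b - 2*c^2 + c*(3 - 2*b) - 1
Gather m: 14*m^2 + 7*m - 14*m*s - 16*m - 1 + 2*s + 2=14*m^2 + m*(-14*s - 9) + 2*s + 1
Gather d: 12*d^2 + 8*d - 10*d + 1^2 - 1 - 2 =12*d^2 - 2*d - 2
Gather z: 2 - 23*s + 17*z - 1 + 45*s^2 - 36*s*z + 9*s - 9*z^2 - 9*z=45*s^2 - 14*s - 9*z^2 + z*(8 - 36*s) + 1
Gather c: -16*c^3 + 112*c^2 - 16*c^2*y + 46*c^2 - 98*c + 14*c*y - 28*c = -16*c^3 + c^2*(158 - 16*y) + c*(14*y - 126)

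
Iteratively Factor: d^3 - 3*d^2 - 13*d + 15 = (d - 5)*(d^2 + 2*d - 3) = (d - 5)*(d - 1)*(d + 3)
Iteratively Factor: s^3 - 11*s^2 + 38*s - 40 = (s - 4)*(s^2 - 7*s + 10) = (s - 4)*(s - 2)*(s - 5)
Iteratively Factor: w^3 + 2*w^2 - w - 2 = (w - 1)*(w^2 + 3*w + 2) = (w - 1)*(w + 2)*(w + 1)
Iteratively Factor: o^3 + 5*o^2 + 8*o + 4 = (o + 2)*(o^2 + 3*o + 2) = (o + 2)^2*(o + 1)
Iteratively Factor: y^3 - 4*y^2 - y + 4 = (y - 1)*(y^2 - 3*y - 4) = (y - 4)*(y - 1)*(y + 1)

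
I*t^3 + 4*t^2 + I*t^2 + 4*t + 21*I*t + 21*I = (t - 7*I)*(t + 3*I)*(I*t + I)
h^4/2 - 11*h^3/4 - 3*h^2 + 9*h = h*(h/2 + 1)*(h - 6)*(h - 3/2)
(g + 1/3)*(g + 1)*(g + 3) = g^3 + 13*g^2/3 + 13*g/3 + 1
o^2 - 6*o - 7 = (o - 7)*(o + 1)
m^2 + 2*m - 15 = (m - 3)*(m + 5)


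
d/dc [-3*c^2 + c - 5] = 1 - 6*c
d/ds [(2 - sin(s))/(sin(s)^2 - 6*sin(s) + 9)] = (sin(s) - 1)*cos(s)/(sin(s) - 3)^3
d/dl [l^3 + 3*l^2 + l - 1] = 3*l^2 + 6*l + 1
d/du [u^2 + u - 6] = 2*u + 1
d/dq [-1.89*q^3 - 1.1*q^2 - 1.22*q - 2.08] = -5.67*q^2 - 2.2*q - 1.22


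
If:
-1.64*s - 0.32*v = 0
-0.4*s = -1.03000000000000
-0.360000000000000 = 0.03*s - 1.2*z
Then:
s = 2.58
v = -13.20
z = 0.36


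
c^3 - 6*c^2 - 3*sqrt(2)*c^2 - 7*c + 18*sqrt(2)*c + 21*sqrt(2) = (c - 7)*(c + 1)*(c - 3*sqrt(2))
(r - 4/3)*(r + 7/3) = r^2 + r - 28/9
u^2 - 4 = (u - 2)*(u + 2)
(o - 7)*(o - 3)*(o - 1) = o^3 - 11*o^2 + 31*o - 21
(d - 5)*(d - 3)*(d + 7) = d^3 - d^2 - 41*d + 105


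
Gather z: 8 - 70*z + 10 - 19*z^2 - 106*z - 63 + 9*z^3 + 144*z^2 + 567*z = 9*z^3 + 125*z^2 + 391*z - 45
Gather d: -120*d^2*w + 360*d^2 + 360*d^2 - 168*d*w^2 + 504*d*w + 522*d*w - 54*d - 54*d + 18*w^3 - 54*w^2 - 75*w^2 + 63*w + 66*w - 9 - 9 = d^2*(720 - 120*w) + d*(-168*w^2 + 1026*w - 108) + 18*w^3 - 129*w^2 + 129*w - 18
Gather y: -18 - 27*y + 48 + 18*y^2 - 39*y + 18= 18*y^2 - 66*y + 48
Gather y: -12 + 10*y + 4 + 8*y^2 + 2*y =8*y^2 + 12*y - 8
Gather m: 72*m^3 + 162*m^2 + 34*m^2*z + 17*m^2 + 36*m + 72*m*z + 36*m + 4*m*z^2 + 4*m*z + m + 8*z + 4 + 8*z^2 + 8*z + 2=72*m^3 + m^2*(34*z + 179) + m*(4*z^2 + 76*z + 73) + 8*z^2 + 16*z + 6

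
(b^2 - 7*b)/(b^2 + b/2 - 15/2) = 2*b*(b - 7)/(2*b^2 + b - 15)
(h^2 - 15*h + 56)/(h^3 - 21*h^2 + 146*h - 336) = 1/(h - 6)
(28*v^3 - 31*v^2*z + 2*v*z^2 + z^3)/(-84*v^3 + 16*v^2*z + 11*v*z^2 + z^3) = (4*v^2 - 5*v*z + z^2)/(-12*v^2 + 4*v*z + z^2)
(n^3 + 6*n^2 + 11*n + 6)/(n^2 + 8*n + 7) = (n^2 + 5*n + 6)/(n + 7)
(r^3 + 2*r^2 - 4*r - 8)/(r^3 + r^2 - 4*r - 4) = (r + 2)/(r + 1)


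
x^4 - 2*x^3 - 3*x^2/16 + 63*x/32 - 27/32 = (x - 3/2)*(x - 3/4)^2*(x + 1)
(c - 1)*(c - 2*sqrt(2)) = c^2 - 2*sqrt(2)*c - c + 2*sqrt(2)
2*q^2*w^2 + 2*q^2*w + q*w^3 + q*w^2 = w*(2*q + w)*(q*w + q)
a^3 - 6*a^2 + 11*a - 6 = (a - 3)*(a - 2)*(a - 1)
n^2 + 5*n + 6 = (n + 2)*(n + 3)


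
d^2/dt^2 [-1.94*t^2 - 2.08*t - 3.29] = -3.88000000000000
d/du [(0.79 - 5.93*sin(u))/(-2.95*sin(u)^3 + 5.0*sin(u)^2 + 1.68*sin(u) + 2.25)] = (-34.987*sin(u)^3 + 36.6415*sin(u)^2 - 7.9*sin(u) - 14.6697)*cos(u)/(8.7025*sin(u)^6 - 29.5*sin(u)^5 + 15.088*sin(u)^4 + 3.525*sin(u)^3 + 25.3224*sin(u)^2 + 7.56*sin(u) + 5.0625)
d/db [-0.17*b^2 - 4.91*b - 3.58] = -0.34*b - 4.91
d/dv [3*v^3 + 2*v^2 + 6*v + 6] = 9*v^2 + 4*v + 6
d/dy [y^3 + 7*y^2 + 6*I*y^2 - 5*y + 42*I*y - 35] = 3*y^2 + y*(14 + 12*I) - 5 + 42*I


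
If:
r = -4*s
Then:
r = -4*s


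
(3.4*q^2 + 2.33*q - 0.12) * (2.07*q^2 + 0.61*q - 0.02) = 7.038*q^4 + 6.8971*q^3 + 1.1049*q^2 - 0.1198*q + 0.0024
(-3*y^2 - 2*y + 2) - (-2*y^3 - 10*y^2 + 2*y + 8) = 2*y^3 + 7*y^2 - 4*y - 6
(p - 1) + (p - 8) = 2*p - 9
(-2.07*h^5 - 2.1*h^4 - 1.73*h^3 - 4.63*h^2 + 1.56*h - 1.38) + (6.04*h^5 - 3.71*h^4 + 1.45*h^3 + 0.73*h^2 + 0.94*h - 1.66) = 3.97*h^5 - 5.81*h^4 - 0.28*h^3 - 3.9*h^2 + 2.5*h - 3.04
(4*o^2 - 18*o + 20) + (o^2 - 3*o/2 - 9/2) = 5*o^2 - 39*o/2 + 31/2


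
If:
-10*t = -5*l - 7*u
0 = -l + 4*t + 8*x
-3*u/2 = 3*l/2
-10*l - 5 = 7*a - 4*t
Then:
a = -48*x/7 - 5/7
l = 40*x/9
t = -8*x/9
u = -40*x/9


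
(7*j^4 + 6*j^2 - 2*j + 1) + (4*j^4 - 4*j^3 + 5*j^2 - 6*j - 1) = 11*j^4 - 4*j^3 + 11*j^2 - 8*j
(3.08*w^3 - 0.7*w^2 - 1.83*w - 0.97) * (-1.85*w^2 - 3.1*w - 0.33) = -5.698*w^5 - 8.253*w^4 + 4.5391*w^3 + 7.6985*w^2 + 3.6109*w + 0.3201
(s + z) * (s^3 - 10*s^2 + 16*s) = s^4 + s^3*z - 10*s^3 - 10*s^2*z + 16*s^2 + 16*s*z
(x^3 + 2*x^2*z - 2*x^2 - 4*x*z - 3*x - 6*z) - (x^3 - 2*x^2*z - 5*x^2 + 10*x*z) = 4*x^2*z + 3*x^2 - 14*x*z - 3*x - 6*z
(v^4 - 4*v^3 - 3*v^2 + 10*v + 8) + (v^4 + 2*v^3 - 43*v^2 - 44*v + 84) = 2*v^4 - 2*v^3 - 46*v^2 - 34*v + 92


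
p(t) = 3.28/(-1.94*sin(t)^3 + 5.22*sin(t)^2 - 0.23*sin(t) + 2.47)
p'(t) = 3.28*(5.82*sin(t)^2*cos(t) - 10.44*sin(t)*cos(t) + 0.23*cos(t))/(-1.94*sin(t)^3 + 5.22*sin(t)^2 - 0.23*sin(t) + 2.47)^2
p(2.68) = 1.01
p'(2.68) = 0.92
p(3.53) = 0.96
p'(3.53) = -1.31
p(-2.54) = 0.71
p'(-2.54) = -1.01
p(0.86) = 0.74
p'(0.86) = -0.47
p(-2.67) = 0.86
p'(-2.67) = -1.23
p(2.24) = 0.72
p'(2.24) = 0.43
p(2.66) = 1.00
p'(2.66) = 0.90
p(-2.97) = 1.23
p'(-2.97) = -0.99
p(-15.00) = 0.61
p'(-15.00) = -0.82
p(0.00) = 1.33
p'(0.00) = 0.12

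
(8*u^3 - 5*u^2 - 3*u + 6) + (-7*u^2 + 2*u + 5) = 8*u^3 - 12*u^2 - u + 11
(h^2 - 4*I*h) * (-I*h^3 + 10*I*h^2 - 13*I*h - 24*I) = -I*h^5 - 4*h^4 + 10*I*h^4 + 40*h^3 - 13*I*h^3 - 52*h^2 - 24*I*h^2 - 96*h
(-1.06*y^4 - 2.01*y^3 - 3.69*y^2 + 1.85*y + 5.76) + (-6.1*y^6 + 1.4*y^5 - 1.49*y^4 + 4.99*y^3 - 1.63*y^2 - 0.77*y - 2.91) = -6.1*y^6 + 1.4*y^5 - 2.55*y^4 + 2.98*y^3 - 5.32*y^2 + 1.08*y + 2.85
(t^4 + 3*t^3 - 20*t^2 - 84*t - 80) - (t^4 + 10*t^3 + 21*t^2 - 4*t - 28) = -7*t^3 - 41*t^2 - 80*t - 52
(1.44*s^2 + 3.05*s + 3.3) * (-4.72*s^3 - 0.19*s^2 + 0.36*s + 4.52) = -6.7968*s^5 - 14.6696*s^4 - 15.6371*s^3 + 6.9798*s^2 + 14.974*s + 14.916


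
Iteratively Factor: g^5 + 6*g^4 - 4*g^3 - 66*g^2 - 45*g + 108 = (g - 1)*(g^4 + 7*g^3 + 3*g^2 - 63*g - 108) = (g - 1)*(g + 3)*(g^3 + 4*g^2 - 9*g - 36) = (g - 1)*(g + 3)*(g + 4)*(g^2 - 9) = (g - 3)*(g - 1)*(g + 3)*(g + 4)*(g + 3)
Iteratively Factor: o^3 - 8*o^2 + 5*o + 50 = (o + 2)*(o^2 - 10*o + 25) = (o - 5)*(o + 2)*(o - 5)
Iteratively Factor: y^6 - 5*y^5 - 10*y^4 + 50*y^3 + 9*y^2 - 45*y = (y - 1)*(y^5 - 4*y^4 - 14*y^3 + 36*y^2 + 45*y) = (y - 1)*(y + 3)*(y^4 - 7*y^3 + 7*y^2 + 15*y) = (y - 3)*(y - 1)*(y + 3)*(y^3 - 4*y^2 - 5*y) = (y - 3)*(y - 1)*(y + 1)*(y + 3)*(y^2 - 5*y) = y*(y - 3)*(y - 1)*(y + 1)*(y + 3)*(y - 5)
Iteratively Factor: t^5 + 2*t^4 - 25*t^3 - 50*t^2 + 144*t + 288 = (t + 2)*(t^4 - 25*t^2 + 144) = (t + 2)*(t + 4)*(t^3 - 4*t^2 - 9*t + 36) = (t - 3)*(t + 2)*(t + 4)*(t^2 - t - 12) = (t - 3)*(t + 2)*(t + 3)*(t + 4)*(t - 4)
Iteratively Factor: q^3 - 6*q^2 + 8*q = (q - 2)*(q^2 - 4*q) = (q - 4)*(q - 2)*(q)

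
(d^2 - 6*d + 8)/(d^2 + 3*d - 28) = (d - 2)/(d + 7)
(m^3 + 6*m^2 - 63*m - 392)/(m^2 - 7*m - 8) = (m^2 + 14*m + 49)/(m + 1)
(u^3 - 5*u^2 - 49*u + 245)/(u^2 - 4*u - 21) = (u^2 + 2*u - 35)/(u + 3)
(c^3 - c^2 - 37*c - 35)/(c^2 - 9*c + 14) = (c^2 + 6*c + 5)/(c - 2)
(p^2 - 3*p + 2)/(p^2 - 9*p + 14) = (p - 1)/(p - 7)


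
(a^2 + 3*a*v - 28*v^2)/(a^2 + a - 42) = (a^2 + 3*a*v - 28*v^2)/(a^2 + a - 42)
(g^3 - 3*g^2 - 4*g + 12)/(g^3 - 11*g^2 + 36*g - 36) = (g + 2)/(g - 6)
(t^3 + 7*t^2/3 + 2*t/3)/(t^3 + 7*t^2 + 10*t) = (t + 1/3)/(t + 5)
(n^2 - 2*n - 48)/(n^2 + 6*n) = (n - 8)/n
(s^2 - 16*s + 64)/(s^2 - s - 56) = (s - 8)/(s + 7)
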